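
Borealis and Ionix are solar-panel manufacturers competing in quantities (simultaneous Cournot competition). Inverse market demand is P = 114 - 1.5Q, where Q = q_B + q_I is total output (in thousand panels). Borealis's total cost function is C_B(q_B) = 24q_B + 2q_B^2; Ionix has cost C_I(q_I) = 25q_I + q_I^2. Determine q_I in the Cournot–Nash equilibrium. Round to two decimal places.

Borealis's profit: π_B = (114 - 1.5Q)q_B - (24q_B + 2q_B²). Setting ∂π_B/∂q_B = 0: 90 - 7q_B - (3/2)(q_I) = 0.
Ionix's profit: π_I = (114 - 1.5Q)q_I - (25q_I + q_I²). Setting ∂π_I/∂q_I = 0: 89 - 5q_I - (3/2)(q_B) = 0.
Best responses: q_B = (90 - (3/2)q_I)/7, q_I = (89 - (3/2)q_B)/5.
Substituting one into the other gives q_B = 1266/131 and q_I = 1952/131.

14.90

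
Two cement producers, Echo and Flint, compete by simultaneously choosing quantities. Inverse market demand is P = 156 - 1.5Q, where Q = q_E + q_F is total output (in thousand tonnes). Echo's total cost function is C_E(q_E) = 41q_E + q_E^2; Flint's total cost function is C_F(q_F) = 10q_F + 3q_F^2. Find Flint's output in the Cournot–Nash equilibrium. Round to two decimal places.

13.04

Echo's profit: π_E = (156 - 1.5Q)q_E - (41q_E + q_E²). Setting ∂π_E/∂q_E = 0: 115 - 5q_E - (3/2)(q_F) = 0.
Flint's first-order condition: 146 - 9q_F - (3/2)(q_E) = 0.
So q_E = (115 - (3/2)q_F)/5 and q_F = (146 - (3/2)q_E)/9.
Substituting one into the other gives q_E = 1088/57 and q_F = 13.0409.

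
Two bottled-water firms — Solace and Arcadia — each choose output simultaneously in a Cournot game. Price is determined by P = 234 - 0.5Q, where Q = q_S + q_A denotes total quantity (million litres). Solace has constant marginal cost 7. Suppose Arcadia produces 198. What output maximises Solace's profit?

With the rival's output fixed at 198, Solace's profit is π_S = (234 - (1/2)·198 - (1/2)q_S)q_S - (7q_S) = (135 - (1/2)q_S)q_S - (7q_S).
∂π_S/∂q_S = 128 - q_S = 0, so q_S = 128.

128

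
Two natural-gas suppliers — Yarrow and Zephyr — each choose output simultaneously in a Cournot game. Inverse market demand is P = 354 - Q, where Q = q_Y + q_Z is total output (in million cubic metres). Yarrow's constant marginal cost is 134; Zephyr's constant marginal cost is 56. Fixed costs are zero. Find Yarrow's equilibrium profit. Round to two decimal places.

2240.44

Yarrow's profit: π_Y = (354 - Q)q_Y - (134q_Y). Setting ∂π_Y/∂q_Y = 0: 220 - 2q_Y - (q_Z) = 0.
Zephyr's profit: π_Z = (354 - Q)q_Z - (56q_Z). Setting ∂π_Z/∂q_Z = 0: 298 - 2q_Z - (q_Y) = 0.
Rearranging gives the reaction functions q_Y = (220 - q_Z)/2 and q_Z = (298 - q_Y)/2.
Solving the pair: q_Y = 142/3, q_Z = 376/3.
Price P = 354 - 518/3 = 544/3.
Yarrow's profit: (544/3 - 134)·(142/3) = 2240.4444.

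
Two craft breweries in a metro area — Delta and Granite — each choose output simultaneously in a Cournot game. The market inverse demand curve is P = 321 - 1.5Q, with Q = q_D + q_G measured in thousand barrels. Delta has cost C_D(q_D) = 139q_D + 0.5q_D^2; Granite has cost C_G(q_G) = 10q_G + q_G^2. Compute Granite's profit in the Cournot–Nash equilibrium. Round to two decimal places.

7481.38

Delta's profit: π_D = (321 - 1.5Q)q_D - (139q_D + (1/2)q_D²). Setting ∂π_D/∂q_D = 0: 182 - 4q_D - (3/2)(q_G) = 0.
Granite's first-order condition: 311 - 5q_G - (3/2)(q_D) = 0.
Rearranging gives the reaction functions q_D = (182 - (3/2)q_G)/4 and q_G = (311 - (3/2)q_D)/5.
Substituting one into the other gives q_D = 1774/71 and q_G = 54.7042.
Price P = 321 - (3/2)·79.6901 = 201.4648.
Granite's profit: 201.4648·54.7042 - 10·54.7042 - 54.7042² = 7481.3807.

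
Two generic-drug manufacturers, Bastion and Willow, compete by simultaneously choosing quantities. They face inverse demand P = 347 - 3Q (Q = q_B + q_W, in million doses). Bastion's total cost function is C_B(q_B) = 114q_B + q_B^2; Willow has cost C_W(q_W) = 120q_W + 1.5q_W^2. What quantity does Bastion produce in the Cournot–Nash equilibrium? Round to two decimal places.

Bastion's profit: π_B = (347 - 3Q)q_B - (114q_B + q_B²). Setting ∂π_B/∂q_B = 0: 233 - 8q_B - 3(q_W) = 0.
Willow's profit: π_W = (347 - 3Q)q_W - (120q_W + (3/2)q_W²). Setting ∂π_W/∂q_W = 0: 227 - 9q_W - 3(q_B) = 0.
So q_B = (233 - 3q_W)/8 and q_W = (227 - 3q_B)/9.
Solving the pair: q_B = 472/21, q_W = 1117/63.

22.48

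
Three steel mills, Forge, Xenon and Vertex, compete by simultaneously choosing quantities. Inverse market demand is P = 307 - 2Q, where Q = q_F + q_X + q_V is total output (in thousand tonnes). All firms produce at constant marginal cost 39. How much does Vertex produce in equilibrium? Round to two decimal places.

33.50

A representative firm's profit is π_i = q_i(307 - 2Q) - 39q_i.
First-order condition (treating rivals' output as given): 268 - 4q_i - 2·Σ_{j≠i} q_j = 0.
By symmetry each firm produces the same amount; substituting Σ_{j≠i} q_j = 2q_i yields q_i = 268/8 = 67/2.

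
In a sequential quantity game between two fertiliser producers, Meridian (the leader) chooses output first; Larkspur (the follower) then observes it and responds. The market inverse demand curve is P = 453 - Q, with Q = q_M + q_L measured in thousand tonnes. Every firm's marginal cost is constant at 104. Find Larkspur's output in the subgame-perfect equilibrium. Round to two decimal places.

Solve by backward induction. Given q_M, the follower Larkspur maximises π_L = (453 - q_M - q_L)q_L - 104q_L.
∂π_L/∂q_L = 349 - q_M - 2q_L = 0 gives the reaction function q_L = (349 - q_M)/2.
The leader anticipates this reaction. Substituting into P = 453 - Q gives P = 557/2 - (1/2)q_M, so π_M = (557/2 - (1/2)q_M)q_M - 104q_M.
The leader's first-order condition 349/2 - q_M = 0 yields q_M = 349/2.
Then q_L = (349 - 349/2)/2 = 349/4.

87.25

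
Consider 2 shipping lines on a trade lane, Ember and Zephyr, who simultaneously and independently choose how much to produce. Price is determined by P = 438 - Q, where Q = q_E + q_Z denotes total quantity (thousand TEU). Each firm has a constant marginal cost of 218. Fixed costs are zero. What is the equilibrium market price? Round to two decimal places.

A representative firm's profit is π_i = q_i(438 - Q) - 218q_i.
Setting ∂π_i/∂q_i = 0 with rivals' quantities fixed: 220 - 2q_i - q_j = 0.
By symmetry each firm produces the same amount; substituting q_j = q_i yields q_i = 220/3.
Total output Q = 440/3, so price P = 438 - 440/3 = 874/3.

291.33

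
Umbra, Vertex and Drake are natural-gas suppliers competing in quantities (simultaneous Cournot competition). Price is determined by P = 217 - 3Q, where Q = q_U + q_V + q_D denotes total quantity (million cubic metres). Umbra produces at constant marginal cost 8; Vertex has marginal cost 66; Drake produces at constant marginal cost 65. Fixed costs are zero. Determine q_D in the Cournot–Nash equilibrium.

8

Umbra's profit: π_U = (217 - 3Q)q_U - (8q_U). Setting ∂π_U/∂q_U = 0: 209 - 6q_U - 3(q_V + q_D) = 0.
Vertex's first-order condition: 151 - 6q_V - 3(q_U + q_D) = 0.
Drake's profit: π_D = (217 - 3Q)q_D - (65q_D). Setting ∂π_D/∂q_D = 0: 152 - 6q_D - 3(q_U + q_V) = 0.
Adding the 3 conditions: 512 − 6Q − 6Q = 0, i.e. Q = 128/3.
Back-substituting: q_U = (209 − 128)/3 = 27, q_V = (151 − 128)/3 = 23/3, q_D = (152 − 128)/3 = 8.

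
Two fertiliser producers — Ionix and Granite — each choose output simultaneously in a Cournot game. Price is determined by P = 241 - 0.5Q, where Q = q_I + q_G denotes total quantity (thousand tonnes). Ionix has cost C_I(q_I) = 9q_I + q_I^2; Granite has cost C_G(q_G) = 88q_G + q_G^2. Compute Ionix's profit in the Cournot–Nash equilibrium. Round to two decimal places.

7518.96

Ionix's profit: π_I = (241 - 0.5Q)q_I - (9q_I + q_I²). Setting ∂π_I/∂q_I = 0: 232 - 3q_I - (1/2)(q_G) = 0.
Granite's first-order condition: 153 - 3q_G - (1/2)(q_I) = 0.
Rearranging gives the reaction functions q_I = (232 - (1/2)q_G)/3 and q_G = (153 - (1/2)q_I)/3.
Solving the pair: q_I = 354/5, q_G = 196/5.
Price P = 241 - (1/2)·110 = 186.
Ionix's profit: 186·(354/5) - 9·(354/5) - (354/5)² = 7518.9600.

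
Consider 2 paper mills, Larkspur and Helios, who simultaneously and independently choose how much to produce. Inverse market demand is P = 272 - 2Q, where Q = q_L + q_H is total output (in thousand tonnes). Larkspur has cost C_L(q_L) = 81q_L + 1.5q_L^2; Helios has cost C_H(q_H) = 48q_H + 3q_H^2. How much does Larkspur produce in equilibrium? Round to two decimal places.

22.15

Larkspur's profit: π_L = (272 - 2Q)q_L - (81q_L + (3/2)q_L²). Setting ∂π_L/∂q_L = 0: 191 - 7q_L - 2(q_H) = 0.
Helios's first-order condition: 224 - 10q_H - 2(q_L) = 0.
So q_L = (191 - 2q_H)/7 and q_H = (224 - 2q_L)/10.
Solving the pair: q_L = 731/33, q_H = 593/33.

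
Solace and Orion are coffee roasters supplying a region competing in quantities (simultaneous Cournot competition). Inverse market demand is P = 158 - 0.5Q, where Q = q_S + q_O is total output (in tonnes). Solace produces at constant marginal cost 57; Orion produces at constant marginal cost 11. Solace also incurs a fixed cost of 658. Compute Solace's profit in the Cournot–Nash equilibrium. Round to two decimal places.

Solace's profit: π_S = (158 - 0.5Q)q_S - (57q_S). Setting ∂π_S/∂q_S = 0: 101 - q_S - (1/2)(q_O) = 0.
Orion's first-order condition: 147 - q_O - (1/2)(q_S) = 0.
So q_S = (101 - (1/2)q_O) and q_O = (147 - (1/2)q_S).
Substituting one into the other gives q_S = 110/3 and q_O = 386/3.
Price P = 158 - (1/2)·(496/3) = 226/3.
Solace's profit: (226/3 - 57)·(110/3) - 658 = 128/9.

14.22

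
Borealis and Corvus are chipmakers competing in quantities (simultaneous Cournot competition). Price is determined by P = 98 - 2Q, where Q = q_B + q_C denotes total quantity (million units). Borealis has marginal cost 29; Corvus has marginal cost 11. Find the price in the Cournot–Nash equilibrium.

Borealis's profit: π_B = (98 - 2Q)q_B - (29q_B). Setting ∂π_B/∂q_B = 0: 69 - 4q_B - 2(q_C) = 0.
Corvus's profit: π_C = (98 - 2Q)q_C - (11q_C). Setting ∂π_C/∂q_C = 0: 87 - 4q_C - 2(q_B) = 0.
So q_B = (69 - 2q_C)/4 and q_C = (87 - 2q_B)/4.
Solving the pair: q_B = 17/2, q_C = 35/2.
Total output Q = 26, so price P = 98 - 2·26 = 46.

46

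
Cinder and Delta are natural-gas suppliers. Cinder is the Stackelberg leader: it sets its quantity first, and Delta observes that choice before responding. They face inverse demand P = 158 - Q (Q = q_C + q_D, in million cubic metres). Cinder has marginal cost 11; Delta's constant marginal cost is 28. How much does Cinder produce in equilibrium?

The follower Delta best-responds to any q_C: π_D = (158 - Q)q_D - 28q_D.
Setting the follower's marginal profit to zero, 130 - q_C - 2q_D = 0, i.e. q_D = (130 - q_C)/2.
Cinder substitutes q_D(q_C) into its own profit: π_C = q_C(158 - q_C - (130 - q_C)/2) - 11q_C = (93 - (1/2)q_C)q_C - 11q_C.
Maximising: ∂π_C/∂q_C = 82 - q_C = 0, giving q_C = 82.
Then q_D = (130 - 82)/2 = 24.

82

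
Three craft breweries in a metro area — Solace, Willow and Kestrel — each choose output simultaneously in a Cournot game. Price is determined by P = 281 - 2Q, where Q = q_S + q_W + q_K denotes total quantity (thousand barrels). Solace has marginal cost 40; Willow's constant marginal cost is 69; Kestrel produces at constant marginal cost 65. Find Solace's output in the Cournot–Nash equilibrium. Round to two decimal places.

Solace's profit: π_S = (281 - 2Q)q_S - (40q_S). Setting ∂π_S/∂q_S = 0: 241 - 4q_S - 2(q_W + q_K) = 0.
Willow's profit: π_W = (281 - 2Q)q_W - (69q_W). Setting ∂π_W/∂q_W = 0: 212 - 4q_W - 2(q_S + q_K) = 0.
Kestrel's first-order condition: 216 - 4q_K - 2(q_S + q_W) = 0.
Summing all 3 equations gives 669 − 8Q = 0, hence Q = 669/8.
Back-substituting: q_S = (241 − 669/4)/2 = 295/8, q_W = (212 − 669/4)/2 = 179/8, q_K = (216 − 669/4)/2 = 195/8.

36.88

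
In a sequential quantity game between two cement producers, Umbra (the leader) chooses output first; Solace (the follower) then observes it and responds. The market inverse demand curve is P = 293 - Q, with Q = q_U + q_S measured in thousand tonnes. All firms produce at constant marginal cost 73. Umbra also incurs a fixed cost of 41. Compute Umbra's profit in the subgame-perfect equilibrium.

6009

The follower Solace best-responds to any q_U: π_S = (293 - Q)q_S - 73q_S.
Follower FOC: 220 - q_U - 2q_S = 0, so q_S(q_U) = (220 - q_U)/2.
The leader anticipates this reaction. Substituting into P = 293 - Q gives P = 183 - (1/2)q_U, so π_U = (183 - (1/2)q_U)q_U - 73q_U.
Leader FOC: 110 - q_U = 0, so q_U = 110.
Then q_S = (220 - 110)/2 = 55.
Price P = 293 - 165 = 128.
Umbra's profit: (128 - 73)·110 - 41 = 6009.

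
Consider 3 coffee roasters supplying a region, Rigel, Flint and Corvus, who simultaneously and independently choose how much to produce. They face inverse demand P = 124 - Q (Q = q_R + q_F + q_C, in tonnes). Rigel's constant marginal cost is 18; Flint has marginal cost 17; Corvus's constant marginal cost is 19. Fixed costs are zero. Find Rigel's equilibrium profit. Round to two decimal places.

Rigel's profit: π_R = (124 - Q)q_R - (18q_R). Setting ∂π_R/∂q_R = 0: 106 - 2q_R - (q_F + q_C) = 0.
Flint's first-order condition: 107 - 2q_F - (q_R + q_C) = 0.
Corvus's first-order condition: 105 - 2q_C - (q_R + q_F) = 0.
Summing all 3 equations gives 318 − 4Q = 0, hence Q = 159/2.
Back-substituting: q_R = (106 − 159/2) = 53/2, q_F = (107 − 159/2) = 55/2, q_C = (105 − 159/2) = 51/2.
Price P = 124 - 159/2 = 89/2.
Rigel's profit: (89/2 - 18)·(53/2) = 702.2500.

702.25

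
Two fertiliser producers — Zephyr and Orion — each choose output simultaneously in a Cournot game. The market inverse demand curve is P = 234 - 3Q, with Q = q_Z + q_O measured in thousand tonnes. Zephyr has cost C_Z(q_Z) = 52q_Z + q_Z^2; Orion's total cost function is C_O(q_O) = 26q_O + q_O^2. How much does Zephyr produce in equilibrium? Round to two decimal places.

15.13

Zephyr's profit: π_Z = (234 - 3Q)q_Z - (52q_Z + q_Z²). Setting ∂π_Z/∂q_Z = 0: 182 - 8q_Z - 3(q_O) = 0.
Orion's profit: π_O = (234 - 3Q)q_O - (26q_O + q_O²). Setting ∂π_O/∂q_O = 0: 208 - 8q_O - 3(q_Z) = 0.
So q_Z = (182 - 3q_O)/8 and q_O = (208 - 3q_Z)/8.
Substituting one into the other gives q_Z = 832/55 and q_O = 1118/55.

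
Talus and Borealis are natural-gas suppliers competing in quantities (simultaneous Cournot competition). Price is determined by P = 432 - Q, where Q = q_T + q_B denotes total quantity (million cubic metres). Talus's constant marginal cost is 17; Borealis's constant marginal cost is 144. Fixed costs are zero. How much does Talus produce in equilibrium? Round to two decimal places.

Talus's profit: π_T = (432 - Q)q_T - (17q_T). Setting ∂π_T/∂q_T = 0: 415 - 2q_T - (q_B) = 0.
Borealis's profit: π_B = (432 - Q)q_B - (144q_B). Setting ∂π_B/∂q_B = 0: 288 - 2q_B - (q_T) = 0.
So q_T = (415 - q_B)/2 and q_B = (288 - q_T)/2.
Substituting one into the other gives q_T = 542/3 and q_B = 161/3.

180.67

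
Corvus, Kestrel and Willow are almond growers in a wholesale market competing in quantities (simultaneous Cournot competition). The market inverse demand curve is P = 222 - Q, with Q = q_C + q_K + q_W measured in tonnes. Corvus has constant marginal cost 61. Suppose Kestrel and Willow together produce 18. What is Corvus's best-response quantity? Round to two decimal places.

71.50

With rivals' combined output fixed at 18, Corvus's profit is π_C = (222 - 18 - q_C)q_C - (61q_C) = (204 - q_C)q_C - (61q_C).
∂π_C/∂q_C = 143 - 2q_C = 0, so q_C = 143/2.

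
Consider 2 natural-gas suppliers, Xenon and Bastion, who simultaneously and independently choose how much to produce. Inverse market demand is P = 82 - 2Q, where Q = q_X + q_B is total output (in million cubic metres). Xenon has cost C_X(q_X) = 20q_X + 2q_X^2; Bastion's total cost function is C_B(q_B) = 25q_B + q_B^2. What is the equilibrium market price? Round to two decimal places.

Xenon's profit: π_X = (82 - 2Q)q_X - (20q_X + 2q_X²). Setting ∂π_X/∂q_X = 0: 62 - 8q_X - 2(q_B) = 0.
Bastion's profit: π_B = (82 - 2Q)q_B - (25q_B + q_B²). Setting ∂π_B/∂q_B = 0: 57 - 6q_B - 2(q_X) = 0.
Rearranging gives the reaction functions q_X = (62 - 2q_B)/8 and q_B = (57 - 2q_X)/6.
Solving the pair: q_X = 129/22, q_B = 83/11.
Total output Q = 295/22, so price P = 82 - 2·(295/22) = 607/11.

55.18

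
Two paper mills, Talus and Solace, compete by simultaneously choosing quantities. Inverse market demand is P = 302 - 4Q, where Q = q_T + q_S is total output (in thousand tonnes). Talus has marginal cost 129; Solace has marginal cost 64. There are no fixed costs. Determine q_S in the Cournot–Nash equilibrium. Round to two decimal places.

25.25

Talus's profit: π_T = (302 - 4Q)q_T - (129q_T). Setting ∂π_T/∂q_T = 0: 173 - 8q_T - 4(q_S) = 0.
Solace's first-order condition: 238 - 8q_S - 4(q_T) = 0.
So q_T = (173 - 4q_S)/8 and q_S = (238 - 4q_T)/8.
Substituting one into the other gives q_T = 9 and q_S = 101/4.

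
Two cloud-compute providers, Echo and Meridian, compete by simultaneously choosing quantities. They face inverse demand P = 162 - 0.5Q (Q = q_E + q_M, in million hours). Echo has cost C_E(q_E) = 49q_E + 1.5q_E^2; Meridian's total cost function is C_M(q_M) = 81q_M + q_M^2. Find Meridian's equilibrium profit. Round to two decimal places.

Echo's profit: π_E = (162 - 0.5Q)q_E - (49q_E + (3/2)q_E²). Setting ∂π_E/∂q_E = 0: 113 - 4q_E - (1/2)(q_M) = 0.
Meridian's profit: π_M = (162 - 0.5Q)q_M - (81q_M + q_M²). Setting ∂π_M/∂q_M = 0: 81 - 3q_M - (1/2)(q_E) = 0.
So q_E = (113 - (1/2)q_M)/4 and q_M = (81 - (1/2)q_E)/3.
Substituting one into the other gives q_E = 1194/47 and q_M = 1070/47.
Price P = 162 - (1/2)·48.1702 = 137.9149.
Meridian's profit: 137.9149·(1070/47) - 81·(1070/47) - (1070/47)² = 777.4332.

777.43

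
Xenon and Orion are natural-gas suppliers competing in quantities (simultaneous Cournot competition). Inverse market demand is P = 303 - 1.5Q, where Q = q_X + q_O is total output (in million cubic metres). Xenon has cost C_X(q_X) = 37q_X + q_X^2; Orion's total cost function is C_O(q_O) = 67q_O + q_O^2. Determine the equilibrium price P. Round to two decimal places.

Xenon's profit: π_X = (303 - 1.5Q)q_X - (37q_X + q_X²). Setting ∂π_X/∂q_X = 0: 266 - 5q_X - (3/2)(q_O) = 0.
Orion's profit: π_O = (303 - 1.5Q)q_O - (67q_O + q_O²). Setting ∂π_O/∂q_O = 0: 236 - 5q_O - (3/2)(q_X) = 0.
Rearranging gives the reaction functions q_X = (266 - (3/2)q_O)/5 and q_O = (236 - (3/2)q_X)/5.
Substituting one into the other gives q_X = 42.9011 and q_O = 34.3297.
Total output Q = 1004/13, so price P = 303 - (3/2)·(1004/13) = 187.1538.

187.15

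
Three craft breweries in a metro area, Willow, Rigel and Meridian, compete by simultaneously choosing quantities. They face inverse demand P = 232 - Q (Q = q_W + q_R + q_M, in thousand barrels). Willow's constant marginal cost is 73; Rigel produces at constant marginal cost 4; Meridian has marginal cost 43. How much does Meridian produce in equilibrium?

45

Willow's profit: π_W = (232 - Q)q_W - (73q_W). Setting ∂π_W/∂q_W = 0: 159 - 2q_W - (q_R + q_M) = 0.
Rigel's first-order condition: 228 - 2q_R - (q_W + q_M) = 0.
Meridian's profit: π_M = (232 - Q)q_M - (43q_M). Setting ∂π_M/∂q_M = 0: 189 - 2q_M - (q_W + q_R) = 0.
Adding the 3 first-order conditions: 576 − 4Q = 0, so Q = 144.
Back-substituting: q_W = (159 − 144) = 15, q_R = (228 − 144) = 84, q_M = (189 − 144) = 45.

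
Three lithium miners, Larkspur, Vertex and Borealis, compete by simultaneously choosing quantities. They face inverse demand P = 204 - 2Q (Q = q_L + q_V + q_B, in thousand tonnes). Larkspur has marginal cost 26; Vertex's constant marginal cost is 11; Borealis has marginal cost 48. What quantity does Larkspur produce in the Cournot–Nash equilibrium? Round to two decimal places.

23.13

Larkspur's profit: π_L = (204 - 2Q)q_L - (26q_L). Setting ∂π_L/∂q_L = 0: 178 - 4q_L - 2(q_V + q_B) = 0.
Vertex's first-order condition: 193 - 4q_V - 2(q_L + q_B) = 0.
Borealis's first-order condition: 156 - 4q_B - 2(q_L + q_V) = 0.
Adding the 3 conditions: 527 − 4Q − 4Q = 0, i.e. Q = 527/8.
Back-substituting: q_L = (178 − 527/4)/2 = 185/8, q_V = (193 − 527/4)/2 = 245/8, q_B = (156 − 527/4)/2 = 97/8.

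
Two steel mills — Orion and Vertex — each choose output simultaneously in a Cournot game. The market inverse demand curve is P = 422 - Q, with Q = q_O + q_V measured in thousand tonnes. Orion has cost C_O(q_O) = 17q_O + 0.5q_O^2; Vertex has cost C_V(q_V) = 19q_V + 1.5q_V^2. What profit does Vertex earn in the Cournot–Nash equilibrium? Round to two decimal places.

Orion's profit: π_O = (422 - Q)q_O - (17q_O + (1/2)q_O²). Setting ∂π_O/∂q_O = 0: 405 - 3q_O - (q_V) = 0.
Vertex's profit: π_V = (422 - Q)q_V - (19q_V + (3/2)q_V²). Setting ∂π_V/∂q_V = 0: 403 - 5q_V - (q_O) = 0.
So q_O = (405 - q_V)/3 and q_V = (403 - q_O)/5.
Solving the pair: q_O = 811/7, q_V = 402/7.
Price P = 422 - 1213/7 = 1741/7.
Vertex's profit: (1741/7)·(402/7) - 19·(402/7) - (3/2)(402/7)² = 8245.1020.

8245.10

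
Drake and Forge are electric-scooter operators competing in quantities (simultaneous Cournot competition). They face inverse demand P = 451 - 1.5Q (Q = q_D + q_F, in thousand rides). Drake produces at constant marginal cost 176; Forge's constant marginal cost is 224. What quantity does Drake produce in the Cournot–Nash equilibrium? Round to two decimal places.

71.78

Drake's profit: π_D = (451 - 1.5Q)q_D - (176q_D). Setting ∂π_D/∂q_D = 0: 275 - 3q_D - (3/2)(q_F) = 0.
Forge's first-order condition: 227 - 3q_F - (3/2)(q_D) = 0.
Rearranging gives the reaction functions q_D = (275 - (3/2)q_F)/3 and q_F = (227 - (3/2)q_D)/3.
Solving the pair: q_D = 646/9, q_F = 358/9.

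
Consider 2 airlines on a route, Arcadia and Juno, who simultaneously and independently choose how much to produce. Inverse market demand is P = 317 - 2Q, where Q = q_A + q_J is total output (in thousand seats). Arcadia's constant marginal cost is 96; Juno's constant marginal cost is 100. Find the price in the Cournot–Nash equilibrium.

171

Arcadia's profit: π_A = (317 - 2Q)q_A - (96q_A). Setting ∂π_A/∂q_A = 0: 221 - 4q_A - 2(q_J) = 0.
Juno's first-order condition: 217 - 4q_J - 2(q_A) = 0.
So q_A = (221 - 2q_J)/4 and q_J = (217 - 2q_A)/4.
Substituting one into the other gives q_A = 75/2 and q_J = 71/2.
Total output Q = 73, so price P = 317 - 2·73 = 171.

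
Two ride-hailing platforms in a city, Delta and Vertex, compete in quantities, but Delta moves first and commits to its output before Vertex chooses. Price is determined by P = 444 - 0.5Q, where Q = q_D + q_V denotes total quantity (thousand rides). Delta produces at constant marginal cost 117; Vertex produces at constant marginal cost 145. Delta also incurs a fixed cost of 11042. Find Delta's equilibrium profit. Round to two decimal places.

20464.25

The follower Vertex best-responds to any q_D: π_V = (444 - 0.5Q)q_V - 145q_V.
Follower FOC: 299 - (1/2)q_D - q_V = 0, so q_V(q_D) = (299 - (1/2)q_D).
Delta substitutes q_V(q_D) into its own profit: π_D = q_D(444 - (1/2)q_D - (299 - (1/2)q_D)/2) - 117q_D = (589/2 - (1/4)q_D)q_D - 117q_D.
Leader FOC: 355/2 - (1/2)q_D = 0, so q_D = 355.
Then q_V = (299 - (1/2)·355) = 243/2.
Price P = 444 - (1/2)·(953/2) = 823/4.
Delta's profit: (823/4 - 117)·355 - 11042 = 20464.2500.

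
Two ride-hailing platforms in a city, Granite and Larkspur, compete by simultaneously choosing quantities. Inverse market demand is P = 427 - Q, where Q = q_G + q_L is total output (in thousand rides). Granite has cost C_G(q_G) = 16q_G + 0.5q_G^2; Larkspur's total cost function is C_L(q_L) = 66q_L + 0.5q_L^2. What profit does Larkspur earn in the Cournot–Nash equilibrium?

Granite's profit: π_G = (427 - Q)q_G - (16q_G + (1/2)q_G²). Setting ∂π_G/∂q_G = 0: 411 - 3q_G - (q_L) = 0.
Larkspur's profit: π_L = (427 - Q)q_L - (66q_L + (1/2)q_L²). Setting ∂π_L/∂q_L = 0: 361 - 3q_L - (q_G) = 0.
So q_G = (411 - q_L)/3 and q_L = (361 - q_G)/3.
Substituting one into the other gives q_G = 109 and q_L = 84.
Price P = 427 - 193 = 234.
Larkspur's profit: 234·84 - 66·84 - (1/2)·84² = 10584.

10584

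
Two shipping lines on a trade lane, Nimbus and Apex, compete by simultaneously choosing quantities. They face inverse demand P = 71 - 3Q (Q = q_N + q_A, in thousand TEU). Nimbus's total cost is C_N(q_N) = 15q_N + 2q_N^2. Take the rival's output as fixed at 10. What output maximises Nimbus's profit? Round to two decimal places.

With the rival's output fixed at 10, Nimbus's profit is π_N = (71 - 3·10 - 3q_N)q_N - (15q_N + 2q_N²) = (41 - 3q_N)q_N - (15q_N + 2q_N²).
∂π_N/∂q_N = 26 - 10q_N = 0, so q_N = 13/5.

2.60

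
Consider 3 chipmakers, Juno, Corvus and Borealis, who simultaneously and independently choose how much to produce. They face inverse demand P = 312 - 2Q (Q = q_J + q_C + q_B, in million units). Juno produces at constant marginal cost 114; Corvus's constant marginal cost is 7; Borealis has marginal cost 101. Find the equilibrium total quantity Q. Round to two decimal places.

89.25

Juno's profit: π_J = (312 - 2Q)q_J - (114q_J). Setting ∂π_J/∂q_J = 0: 198 - 4q_J - 2(q_C + q_B) = 0.
Corvus's profit: π_C = (312 - 2Q)q_C - (7q_C). Setting ∂π_C/∂q_C = 0: 305 - 4q_C - 2(q_J + q_B) = 0.
Borealis's profit: π_B = (312 - 2Q)q_B - (101q_B). Setting ∂π_B/∂q_B = 0: 211 - 4q_B - 2(q_J + q_C) = 0.
Summing all 3 equations gives 714 − 8Q = 0, hence Q = 357/4.
Back-substituting: q_J = (198 − 357/2)/2 = 39/4, q_C = (305 − 357/2)/2 = 253/4, q_B = (211 − 357/2)/2 = 65/4.
Total output Q = 39/4 + 253/4 + 65/4 = 357/4.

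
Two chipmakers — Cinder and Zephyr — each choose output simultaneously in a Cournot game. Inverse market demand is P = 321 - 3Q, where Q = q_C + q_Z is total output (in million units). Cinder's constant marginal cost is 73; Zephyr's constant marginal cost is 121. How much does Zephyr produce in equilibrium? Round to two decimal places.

Cinder's profit: π_C = (321 - 3Q)q_C - (73q_C). Setting ∂π_C/∂q_C = 0: 248 - 6q_C - 3(q_Z) = 0.
Zephyr's first-order condition: 200 - 6q_Z - 3(q_C) = 0.
Best responses: q_C = (248 - 3q_Z)/6, q_Z = (200 - 3q_C)/6.
Substituting one into the other gives q_C = 296/9 and q_Z = 152/9.

16.89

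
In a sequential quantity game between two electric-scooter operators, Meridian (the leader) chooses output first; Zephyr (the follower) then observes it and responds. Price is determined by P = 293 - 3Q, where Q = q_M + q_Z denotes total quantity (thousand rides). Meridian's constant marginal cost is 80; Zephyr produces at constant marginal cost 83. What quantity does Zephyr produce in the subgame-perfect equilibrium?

Solve by backward induction. Given q_M, the follower Zephyr maximises π_Z = (293 - 3q_M - 3q_Z)q_Z - 83q_Z.
∂π_Z/∂q_Z = 210 - 3q_M - 6q_Z = 0 gives the reaction function q_Z = (210 - 3q_M)/6.
The leader anticipates this reaction. Substituting into P = 293 - 3Q gives P = 188 - (3/2)q_M, so π_M = (188 - (3/2)q_M)q_M - 80q_M.
Leader FOC: 108 - 3q_M = 0, so q_M = 36.
Then q_Z = (210 - 3·36)/6 = 17.

17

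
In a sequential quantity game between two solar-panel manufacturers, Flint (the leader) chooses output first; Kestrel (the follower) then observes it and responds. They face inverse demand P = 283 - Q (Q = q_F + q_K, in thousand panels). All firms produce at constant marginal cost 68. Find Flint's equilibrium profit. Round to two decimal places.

5778.13

Solve by backward induction. Given q_F, the follower Kestrel maximises π_K = (283 - q_F - q_K)q_K - 68q_K.
Setting the follower's marginal profit to zero, 215 - q_F - 2q_K = 0, i.e. q_K = (215 - q_F)/2.
The leader anticipates this reaction. Substituting into P = 283 - Q gives P = 351/2 - (1/2)q_F, so π_F = (351/2 - (1/2)q_F)q_F - 68q_F.
The leader's first-order condition 215/2 - q_F = 0 yields q_F = 215/2.
Then q_K = (215 - 215/2)/2 = 215/4.
Price P = 283 - 645/4 = 487/4.
Flint's profit: (487/4 - 68)·(215/2) = 5778.1250.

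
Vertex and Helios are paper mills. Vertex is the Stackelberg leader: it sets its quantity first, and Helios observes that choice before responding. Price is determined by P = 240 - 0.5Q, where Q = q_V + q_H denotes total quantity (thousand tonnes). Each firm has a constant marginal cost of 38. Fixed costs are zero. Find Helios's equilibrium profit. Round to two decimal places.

5100.50

The follower Helios best-responds to any q_V: π_H = (240 - 0.5Q)q_H - 38q_H.
∂π_H/∂q_H = 202 - (1/2)q_V - q_H = 0 gives the reaction function q_H = (202 - (1/2)q_V).
Vertex substitutes q_H(q_V) into its own profit: π_V = q_V(240 - (1/2)q_V - (202 - (1/2)q_V)/2) - 38q_V = (139 - (1/4)q_V)q_V - 38q_V.
Leader FOC: 101 - (1/2)q_V = 0, so q_V = 202.
Then q_H = (202 - (1/2)·202) = 101.
Price P = 240 - (1/2)·303 = 177/2.
Helios's profit: (177/2 - 38)·101 = 5100.5000.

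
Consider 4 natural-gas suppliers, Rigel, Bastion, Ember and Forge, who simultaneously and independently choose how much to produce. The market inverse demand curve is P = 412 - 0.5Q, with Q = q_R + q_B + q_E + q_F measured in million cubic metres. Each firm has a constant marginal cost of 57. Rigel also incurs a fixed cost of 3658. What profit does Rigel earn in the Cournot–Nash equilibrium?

Each firm earns π_i = (412 - 0.5Q)q_i - 57q_i.
Setting ∂π_i/∂q_i = 0 with rivals' quantities fixed: 355 - q_i - (1/2)·Σ_{j≠i} q_j = 0.
By symmetry each firm produces the same amount; substituting Σ_{j≠i} q_j = 3q_i yields q_i = 355/(5/2) = 142.
Price P = 412 - (1/2)·568 = 128.
Rigel's profit: (128 - 57)·142 - 3658 = 6424.

6424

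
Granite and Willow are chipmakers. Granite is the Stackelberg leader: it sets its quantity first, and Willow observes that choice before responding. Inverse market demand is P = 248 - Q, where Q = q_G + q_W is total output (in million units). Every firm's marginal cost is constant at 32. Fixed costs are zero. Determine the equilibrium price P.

Solve by backward induction. Given q_G, the follower Willow maximises π_W = (248 - q_G - q_W)q_W - 32q_W.
∂π_W/∂q_W = 216 - q_G - 2q_W = 0 gives the reaction function q_W = (216 - q_G)/2.
Granite substitutes q_W(q_G) into its own profit: π_G = q_G(248 - q_G - (216 - q_G)/2) - 32q_G = (140 - (1/2)q_G)q_G - 32q_G.
Leader FOC: 108 - q_G = 0, so q_G = 108.
Then q_W = (216 - 108)/2 = 54.
Total output Q = 162, so price P = 248 - 162 = 86.

86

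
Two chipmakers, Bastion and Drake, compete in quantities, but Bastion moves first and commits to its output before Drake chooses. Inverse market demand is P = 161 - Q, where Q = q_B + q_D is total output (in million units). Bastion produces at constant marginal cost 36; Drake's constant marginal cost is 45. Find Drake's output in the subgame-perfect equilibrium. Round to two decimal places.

24.50

Solve by backward induction. Given q_B, the follower Drake maximises π_D = (161 - q_B - q_D)q_D - 45q_D.
Follower FOC: 116 - q_B - 2q_D = 0, so q_D(q_B) = (116 - q_B)/2.
Bastion substitutes q_D(q_B) into its own profit: π_B = q_B(161 - q_B - (116 - q_B)/2) - 36q_B = (103 - (1/2)q_B)q_B - 36q_B.
The leader's first-order condition 67 - q_B = 0 yields q_B = 67.
Then q_D = (116 - 67)/2 = 49/2.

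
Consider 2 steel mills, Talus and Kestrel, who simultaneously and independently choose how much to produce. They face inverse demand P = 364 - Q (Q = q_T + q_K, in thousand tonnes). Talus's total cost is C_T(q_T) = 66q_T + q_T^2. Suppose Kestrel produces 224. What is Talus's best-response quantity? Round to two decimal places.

With the rival's output fixed at 224, Talus's profit is π_T = (364 - 224 - q_T)q_T - (66q_T + q_T²) = (140 - q_T)q_T - (66q_T + q_T²).
∂π_T/∂q_T = 74 - 4q_T = 0, so q_T = 37/2.

18.50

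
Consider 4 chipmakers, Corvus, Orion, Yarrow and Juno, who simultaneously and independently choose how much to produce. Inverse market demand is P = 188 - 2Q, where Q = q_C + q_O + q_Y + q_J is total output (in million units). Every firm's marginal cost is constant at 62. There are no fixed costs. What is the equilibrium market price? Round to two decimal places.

87.20

A representative firm's profit is π_i = q_i(188 - 2Q) - 62q_i.
First-order condition (treating rivals' output as given): 126 - 4q_i - 2·Σ_{j≠i} q_j = 0.
With identical firms every q_j equals q_i, so Σ_{j≠i} q_j = 3q_i and 126 = 10q_i, giving q_i = 63/5.
Total output Q = 252/5, so price P = 188 - 2·(252/5) = 436/5.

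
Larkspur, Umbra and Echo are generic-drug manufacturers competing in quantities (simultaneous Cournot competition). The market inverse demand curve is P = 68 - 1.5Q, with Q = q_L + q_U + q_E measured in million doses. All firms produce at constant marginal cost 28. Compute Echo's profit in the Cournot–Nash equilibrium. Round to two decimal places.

66.67

A representative firm's profit is π_i = q_i(68 - 1.5Q) - 28q_i.
Setting ∂π_i/∂q_i = 0 with rivals' quantities fixed: 40 - 3q_i - (3/2)·Σ_{j≠i} q_j = 0.
With identical firms every q_j equals q_i, so Σ_{j≠i} q_j = 2q_i and 40 = 6q_i, giving q_i = 20/3.
Price P = 68 - (3/2)·20 = 38.
Echo's profit: (38 - 28)·(20/3) = 200/3.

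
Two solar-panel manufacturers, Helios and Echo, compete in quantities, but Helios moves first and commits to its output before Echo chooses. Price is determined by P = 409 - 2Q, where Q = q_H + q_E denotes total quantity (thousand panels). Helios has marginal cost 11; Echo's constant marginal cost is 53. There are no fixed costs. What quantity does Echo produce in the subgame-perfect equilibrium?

34

The follower Echo best-responds to any q_H: π_E = (409 - 2Q)q_E - 53q_E.
Follower FOC: 356 - 2q_H - 4q_E = 0, so q_E(q_H) = (356 - 2q_H)/4.
Helios substitutes q_E(q_H) into its own profit: π_H = q_H(409 - 2q_H - (356 - 2q_H)/2) - 11q_H = (231 - q_H)q_H - 11q_H.
Leader FOC: 220 - 2q_H = 0, so q_H = 110.
Then q_E = (356 - 2·110)/4 = 34.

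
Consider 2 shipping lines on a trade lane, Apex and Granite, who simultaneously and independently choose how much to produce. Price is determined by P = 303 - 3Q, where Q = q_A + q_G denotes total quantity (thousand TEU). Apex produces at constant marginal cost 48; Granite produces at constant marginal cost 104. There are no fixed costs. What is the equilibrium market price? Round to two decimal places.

151.67

Apex's profit: π_A = (303 - 3Q)q_A - (48q_A). Setting ∂π_A/∂q_A = 0: 255 - 6q_A - 3(q_G) = 0.
Granite's profit: π_G = (303 - 3Q)q_G - (104q_G). Setting ∂π_G/∂q_G = 0: 199 - 6q_G - 3(q_A) = 0.
Rearranging gives the reaction functions q_A = (255 - 3q_G)/6 and q_G = (199 - 3q_A)/6.
Substituting one into the other gives q_A = 311/9 and q_G = 143/9.
Total output Q = 454/9, so price P = 303 - 3·(454/9) = 455/3.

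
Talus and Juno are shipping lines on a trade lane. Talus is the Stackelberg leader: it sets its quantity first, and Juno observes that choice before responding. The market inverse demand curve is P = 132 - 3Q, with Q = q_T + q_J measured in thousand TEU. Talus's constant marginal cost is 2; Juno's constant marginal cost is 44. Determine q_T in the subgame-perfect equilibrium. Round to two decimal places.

Solve by backward induction. Given q_T, the follower Juno maximises π_J = (132 - 3q_T - 3q_J)q_J - 44q_J.
Follower FOC: 88 - 3q_T - 6q_J = 0, so q_J(q_T) = (88 - 3q_T)/6.
The leader anticipates this reaction. Substituting into P = 132 - 3Q gives P = 88 - (3/2)q_T, so π_T = (88 - (3/2)q_T)q_T - 2q_T.
Maximising: ∂π_T/∂q_T = 86 - 3q_T = 0, giving q_T = 86/3.
Then q_J = (88 - 3·(86/3))/6 = 1/3.

28.67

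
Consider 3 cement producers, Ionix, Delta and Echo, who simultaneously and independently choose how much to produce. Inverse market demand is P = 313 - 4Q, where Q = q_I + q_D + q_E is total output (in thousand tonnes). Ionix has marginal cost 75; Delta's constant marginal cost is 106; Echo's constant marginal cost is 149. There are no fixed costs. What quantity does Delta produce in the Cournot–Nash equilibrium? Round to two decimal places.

Ionix's profit: π_I = (313 - 4Q)q_I - (75q_I). Setting ∂π_I/∂q_I = 0: 238 - 8q_I - 4(q_D + q_E) = 0.
Delta's first-order condition: 207 - 8q_D - 4(q_I + q_E) = 0.
Echo's profit: π_E = (313 - 4Q)q_E - (149q_E). Setting ∂π_E/∂q_E = 0: 164 - 8q_E - 4(q_I + q_D) = 0.
Summing all 3 equations gives 609 − 16Q = 0, hence Q = 609/16.
Back-substituting: q_I = (238 − 609/4)/4 = 343/16, q_D = (207 − 609/4)/4 = 219/16, q_E = (164 − 609/4)/4 = 47/16.

13.69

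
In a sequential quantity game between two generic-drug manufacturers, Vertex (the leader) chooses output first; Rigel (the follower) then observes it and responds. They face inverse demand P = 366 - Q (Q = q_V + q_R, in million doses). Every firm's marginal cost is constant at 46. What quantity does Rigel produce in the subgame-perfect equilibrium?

80

Solve by backward induction. Given q_V, the follower Rigel maximises π_R = (366 - q_V - q_R)q_R - 46q_R.
∂π_R/∂q_R = 320 - q_V - 2q_R = 0 gives the reaction function q_R = (320 - q_V)/2.
The leader anticipates this reaction. Substituting into P = 366 - Q gives P = 206 - (1/2)q_V, so π_V = (206 - (1/2)q_V)q_V - 46q_V.
Leader FOC: 160 - q_V = 0, so q_V = 160.
Then q_R = (320 - 160)/2 = 80.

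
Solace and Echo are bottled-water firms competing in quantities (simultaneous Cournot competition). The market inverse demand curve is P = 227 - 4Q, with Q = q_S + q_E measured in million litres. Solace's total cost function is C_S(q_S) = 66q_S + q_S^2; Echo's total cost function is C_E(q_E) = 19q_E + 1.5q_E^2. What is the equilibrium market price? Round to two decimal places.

Solace's profit: π_S = (227 - 4Q)q_S - (66q_S + q_S²). Setting ∂π_S/∂q_S = 0: 161 - 10q_S - 4(q_E) = 0.
Echo's first-order condition: 208 - 11q_E - 4(q_S) = 0.
Best responses: q_S = (161 - 4q_E)/10, q_E = (208 - 4q_S)/11.
Substituting one into the other gives q_S = 939/94 and q_E = 718/47.
Total output Q = 25.2660, so price P = 227 - 4·25.2660 = 125.9362.

125.94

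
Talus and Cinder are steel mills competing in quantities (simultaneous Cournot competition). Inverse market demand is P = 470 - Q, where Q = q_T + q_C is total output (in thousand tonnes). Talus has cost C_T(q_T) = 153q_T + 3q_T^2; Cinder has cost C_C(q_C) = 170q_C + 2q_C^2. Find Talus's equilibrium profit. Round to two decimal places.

Talus's profit: π_T = (470 - Q)q_T - (153q_T + 3q_T²). Setting ∂π_T/∂q_T = 0: 317 - 8q_T - (q_C) = 0.
Cinder's profit: π_C = (470 - Q)q_C - (170q_C + 2q_C²). Setting ∂π_C/∂q_C = 0: 300 - 6q_C - (q_T) = 0.
Rearranging gives the reaction functions q_T = (317 - q_C)/8 and q_C = (300 - q_T)/6.
Solving the pair: q_T = 1602/47, q_C = 44.3191.
Price P = 470 - 78.4043 = 391.5957.
Talus's profit: 391.5957·(1602/47) - 153·(1602/47) - 3(1602/47)² = 4647.1779.

4647.18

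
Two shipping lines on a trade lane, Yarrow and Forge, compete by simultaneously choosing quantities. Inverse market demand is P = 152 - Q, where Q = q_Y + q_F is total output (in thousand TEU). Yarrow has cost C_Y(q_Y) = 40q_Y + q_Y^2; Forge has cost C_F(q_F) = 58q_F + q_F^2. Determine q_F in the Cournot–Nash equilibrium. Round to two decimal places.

Yarrow's profit: π_Y = (152 - Q)q_Y - (40q_Y + q_Y²). Setting ∂π_Y/∂q_Y = 0: 112 - 4q_Y - (q_F) = 0.
Forge's profit: π_F = (152 - Q)q_F - (58q_F + q_F²). Setting ∂π_F/∂q_F = 0: 94 - 4q_F - (q_Y) = 0.
So q_Y = (112 - q_F)/4 and q_F = (94 - q_Y)/4.
Substituting one into the other gives q_Y = 118/5 and q_F = 88/5.

17.60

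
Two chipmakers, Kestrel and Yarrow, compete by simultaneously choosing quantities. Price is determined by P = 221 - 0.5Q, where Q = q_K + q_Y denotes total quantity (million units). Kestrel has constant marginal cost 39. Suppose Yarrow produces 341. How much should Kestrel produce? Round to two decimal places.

With the rival's output fixed at 341, Kestrel's profit is π_K = (221 - (1/2)·341 - (1/2)q_K)q_K - (39q_K) = (101/2 - (1/2)q_K)q_K - (39q_K).
∂π_K/∂q_K = 23/2 - q_K = 0, so q_K = 23/2.

11.50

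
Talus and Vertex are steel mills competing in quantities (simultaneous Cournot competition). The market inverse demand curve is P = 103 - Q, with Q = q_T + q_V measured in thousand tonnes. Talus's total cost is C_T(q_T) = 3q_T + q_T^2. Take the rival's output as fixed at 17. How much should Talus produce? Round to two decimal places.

20.75

With the rival's output fixed at 17, Talus's profit is π_T = (103 - 17 - q_T)q_T - (3q_T + q_T²) = (86 - q_T)q_T - (3q_T + q_T²).
∂π_T/∂q_T = 83 - 4q_T = 0, so q_T = 83/4.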